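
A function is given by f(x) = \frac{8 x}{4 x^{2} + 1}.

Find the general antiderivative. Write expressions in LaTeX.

f matches the chain-rule pattern g'(h)*h' with inner function h(x) = 2 x^{2} + \frac{1}{2}; substituting u = h(x) collapses the integral.
Check: d/dx[\log{\left(2 x^{2} + \frac{1}{2} \right)}] = \frac{8 x}{4 x^{2} + 1} = f(x).

F(x) = \log{\left(2 x^{2} + \frac{1}{2} \right)} + C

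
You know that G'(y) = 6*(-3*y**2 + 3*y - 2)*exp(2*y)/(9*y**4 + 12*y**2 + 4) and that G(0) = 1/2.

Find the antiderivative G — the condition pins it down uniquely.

G'(y) has the shape u'v + uv' for u = -2/(2*y**2 + 4/3) and v = exp(2*y) — it is the derivative of the product u*v.
A general antiderivative is -2*exp(2*y)/(2*y**2 + 4/3) + C.
The condition gives C = 1/2 - (-3/2) = 2.
So G(y) = 2 - 2*exp(2*y)/(2*y**2 + 4/3).
Check: d/dy[2 - 2*exp(2*y)/(2*y**2 + 4/3)] = (-18*y**2*exp(2*y) + 18*y*exp(2*y) - 12*exp(2*y))/(9*y**4 + 12*y**2 + 4), which equals G'(y).

G(y) = 2 - 2*exp(2*y)/(2*y**2 + 4/3)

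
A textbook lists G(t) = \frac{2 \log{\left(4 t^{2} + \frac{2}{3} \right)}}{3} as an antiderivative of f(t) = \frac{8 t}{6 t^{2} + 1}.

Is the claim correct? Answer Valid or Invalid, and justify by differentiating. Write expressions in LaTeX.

Valid. The derivative of G reproduces f.

d/dt[G] = \frac{8 t}{6 t^{2} + 1}
This equals f(t) exactly, so the claim holds.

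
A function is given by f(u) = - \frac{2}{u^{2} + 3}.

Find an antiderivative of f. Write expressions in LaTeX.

Differentiate the proposed F(u) back; it has to land on f(u) exactly.
Check: d/du[- \frac{2 \sqrt{3} \operatorname{atan}{\left(\frac{\sqrt{3} u}{3} \right)}}{3}] = - \frac{2}{u^{2} + 3} = f(u).

An antiderivative is F(u) = - \frac{2 \sqrt{3} \operatorname{atan}{\left(\frac{\sqrt{3} u}{3} \right)}}{3}.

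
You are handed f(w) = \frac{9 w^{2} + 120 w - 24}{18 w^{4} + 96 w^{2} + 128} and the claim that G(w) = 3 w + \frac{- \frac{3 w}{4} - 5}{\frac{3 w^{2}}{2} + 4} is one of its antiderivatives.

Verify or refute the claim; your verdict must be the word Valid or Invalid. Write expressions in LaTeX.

Invalid: d/dw[G] - f = 3, which is not 0.

d/dw[G] = \frac{54 w^{4} + 297 w^{2} + 120 w + 360}{18 w^{4} + 96 w^{2} + 128}
d/dw[G] - f(w) = 3 != 0.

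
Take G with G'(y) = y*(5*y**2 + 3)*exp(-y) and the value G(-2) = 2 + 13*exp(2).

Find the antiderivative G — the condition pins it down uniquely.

G'(y) has the shape u'v + uv' for u = -5*y**3 - 15*y**2 - 33*y - 33 and v = exp(-y) — it is the derivative of the product u*v.
A general antiderivative is (-5*y**3 - 15*y**2 - 33*y - 33)*exp(-y) + C.
The condition gives C = 2 + 13*exp(2) - (13*exp(2)) = 2.
So G(y) = (-5*y**3 - 15*y**2 - 33*y + 2*exp(y) - 33)*exp(-y).
Check: d/dy[(-5*y**3 - 15*y**2 - 33*y + 2*exp(y) - 33)*exp(-y)] = (5*y**3 + 3*y)*exp(-y), which equals G'(y).

G(y) = (-5*y**3 - 15*y**2 - 33*y + 2*exp(y) - 33)*exp(-y)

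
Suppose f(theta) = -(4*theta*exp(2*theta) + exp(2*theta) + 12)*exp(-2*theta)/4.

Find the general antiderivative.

F(theta) = -theta**2/2 - theta/4 + 3*exp(-2*theta)/2 + C

Differentiate the proposed F(theta) back; it has to land on f(theta) exactly.
Check: d/dtheta[-theta**2/2 - theta/4 + 3*exp(-2*theta)/2] = (-4*theta*exp(2*theta) - exp(2*theta) - 12)*exp(-2*theta)/4, which equals f(theta).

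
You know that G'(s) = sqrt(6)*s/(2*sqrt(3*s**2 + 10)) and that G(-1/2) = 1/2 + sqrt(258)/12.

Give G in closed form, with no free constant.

G'(s) matches the chain-rule pattern g'(h)*h' with inner function h(s) = s**2/2 + 5/3; substituting u = h(s) collapses the integral.
A general antiderivative is sqrt(s**2/2 + 5/3) + C.
The condition gives C = 1/2 + sqrt(258)/12 - (sqrt(258)/12) = 1/2.
So G(s) = (sqrt(6)*sqrt(3*s**2 + 10) + 3)/6.
Check: d/ds[(sqrt(6)*sqrt(3*s**2 + 10) + 3)/6] = sqrt(6)*s/(2*sqrt(3*s**2 + 10)) = G'(s).

G(s) = (sqrt(6)*sqrt(3*s**2 + 10) + 3)/6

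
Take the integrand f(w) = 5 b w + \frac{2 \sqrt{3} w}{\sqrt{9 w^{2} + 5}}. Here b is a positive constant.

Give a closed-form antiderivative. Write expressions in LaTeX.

Integrate term by term and add the pieces.
Check: d/dw[\frac{\sqrt{3} \left(15 \sqrt{3} b w^{2} + 4 \sqrt{9 w^{2} + 5}\right)}{18}] = \frac{5 b w \sqrt{9 w^{2} + 5} + 2 \sqrt{3} w}{\sqrt{9 w^{2} + 5}}, which equals f(w).

An antiderivative is F(w) = \frac{\sqrt{3} \left(15 \sqrt{3} b w^{2} + 4 \sqrt{9 w^{2} + 5}\right)}{18}.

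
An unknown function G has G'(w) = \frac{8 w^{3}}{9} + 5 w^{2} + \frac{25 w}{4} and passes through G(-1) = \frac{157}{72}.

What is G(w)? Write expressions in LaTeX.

The substitution u = \frac{w^{2}}{3} + \frac{5 w}{4} works: G'(w) is exactly (dG/du)*(du/dw) for that inner function.
A general antiderivative is 2 \left(\frac{w^{2}}{3} + \frac{5 w}{4}\right)^{2} + C.
The condition gives C = \frac{157}{72} - (\frac{121}{72}) = \frac{1}{2}.
So G(w) = 2 \left(\frac{w^{2}}{3} + \frac{5 w}{4}\right)^{2} + \frac{1}{2}.
Check: d/dw[2 \left(\frac{w^{2}}{3} + \frac{5 w}{4}\right)^{2} + \frac{1}{2}] = \frac{8 w^{3}}{9} + 5 w^{2} + \frac{25 w}{4} = G'(w).

G(w) = 2 \left(\frac{w^{2}}{3} + \frac{5 w}{4}\right)^{2} + \frac{1}{2}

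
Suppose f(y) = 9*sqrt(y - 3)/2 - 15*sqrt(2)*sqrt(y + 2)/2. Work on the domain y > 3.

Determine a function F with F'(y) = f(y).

An antiderivative is F(y) = 3*y*sqrt(y - 3) - 5*sqrt(2)*y*sqrt(y + 2) - 9*sqrt(y - 3) - 10*sqrt(2)*sqrt(y + 2).

The integrand splits into summands that can be handled one at a time.
Check: d/dy[3*y*sqrt(y - 3) - 5*sqrt(2)*y*sqrt(y + 2) - 9*sqrt(y - 3) - 10*sqrt(2)*sqrt(y + 2)] = (-15*sqrt(2)*y*sqrt(y - 3) + 9*y*sqrt(y + 2) - 30*sqrt(2)*sqrt(y - 3) - 27*sqrt(y + 2))/(2*sqrt(y - 3)*sqrt(y + 2)), which equals f(y).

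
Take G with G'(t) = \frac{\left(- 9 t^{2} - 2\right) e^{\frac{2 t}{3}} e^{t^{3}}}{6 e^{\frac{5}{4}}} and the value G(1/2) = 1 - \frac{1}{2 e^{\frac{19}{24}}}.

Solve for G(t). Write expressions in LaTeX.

G'(t) matches the chain-rule pattern g'(h)*h' with inner function h(t) = t^{3} + \frac{2 t}{3} - \frac{5}{4}; substituting u = h(t) collapses the integral.
A general antiderivative is - \frac{e^{t^{3} + \frac{2 t}{3} - \frac{5}{4}}}{2} + C.
The condition gives C = 1 - \frac{1}{2 e^{\frac{19}{24}}} - (- \frac{1}{2 e^{\frac{19}{24}}}) = 1.
So G(t) = - \frac{e^{\frac{2 t}{3}} e^{t^{3}}}{2 e^{\frac{5}{4}}} + 1.
Check: d/dt[- \frac{e^{\frac{2 t}{3}} e^{t^{3}}}{2 e^{\frac{5}{4}}} + 1] = \frac{- 9 t^{2} e^{\frac{2 t}{3}} e^{t^{3}} - 2 e^{\frac{2 t}{3}} e^{t^{3}}}{6 e^{\frac{5}{4}}}, which equals G'(t).

G(t) = - \frac{e^{\frac{2 t}{3}} e^{t^{3}}}{2 e^{\frac{5}{4}}} + 1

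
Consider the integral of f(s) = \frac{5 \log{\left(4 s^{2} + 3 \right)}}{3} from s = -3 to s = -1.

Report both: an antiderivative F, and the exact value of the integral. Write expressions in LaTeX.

A candidate is checked by its d/ds: the result must match f(s).
F(s) = \frac{5 s \log{\left(4 s^{2} + 3 \right)}}{3} - \frac{10 s}{3} + \frac{5 \sqrt{3} \operatorname{atan}{\left(\frac{2 \sqrt{3} s}{3} \right)}}{3} is an antiderivative of f.
Check: d/ds[\frac{5 s \log{\left(4 s^{2} + 3 \right)}}{3} - \frac{10 s}{3} + \frac{5 \sqrt{3} \operatorname{atan}{\left(\frac{2 \sqrt{3} s}{3} \right)}}{3}] = \frac{5 \log{\left(4 s^{2} + 3 \right)}}{3} = f(s).
F(-1) = - \frac{5 \log{\left(7 \right)}}{3} - \frac{5 \sqrt{3} \operatorname{atan}{\left(\frac{2 \sqrt{3}}{3} \right)}}{3} + \frac{10}{3}; F(-3) = - 5 \log{\left(39 \right)} - \frac{5 \sqrt{3} \operatorname{atan}{\left(2 \sqrt{3} \right)}}{3} + 10.
Integral = F(-1) - F(-3) = - \frac{20}{3} - \frac{5 \log{\left(7 \right)}}{3} - \frac{5 \sqrt{3} \operatorname{atan}{\left(\frac{2 \sqrt{3}}{3} \right)}}{3} + \frac{5 \sqrt{3} \operatorname{atan}{\left(2 \sqrt{3} \right)}}{3} + 5 \log{\left(39 \right)}.

Antiderivative: F(s) = \frac{5 s \log{\left(4 s^{2} + 3 \right)}}{3} - \frac{10 s}{3} + \frac{5 \sqrt{3} \operatorname{atan}{\left(\frac{2 \sqrt{3} s}{3} \right)}}{3}; value = - \frac{20}{3} - \frac{5 \log{\left(7 \right)}}{3} - \frac{5 \sqrt{3} \operatorname{atan}{\left(\frac{2 \sqrt{3}}{3} \right)}}{3} + \frac{5 \sqrt{3} \operatorname{atan}{\left(2 \sqrt{3} \right)}}{3} + 5 \log{\left(39 \right)}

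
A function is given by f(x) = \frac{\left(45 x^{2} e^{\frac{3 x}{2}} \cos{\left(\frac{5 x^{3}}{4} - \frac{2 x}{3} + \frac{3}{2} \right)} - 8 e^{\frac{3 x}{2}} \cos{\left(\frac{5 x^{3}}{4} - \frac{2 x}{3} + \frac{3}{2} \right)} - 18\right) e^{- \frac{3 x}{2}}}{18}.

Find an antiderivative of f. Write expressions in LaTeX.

A first test for any F(x): its x-derivative must equal f(x) identically.
Check: d/dx[\frac{2 \left(e^{\frac{3 x}{2}} \sin{\left(\frac{5 x^{3}}{4} - \frac{2 x}{3} + \frac{3}{2} \right)} + 1\right) e^{- \frac{3 x}{2}}}{3}] = \frac{\left(45 x^{2} e^{\frac{3 x}{2}} \cos{\left(\frac{5 x^{3}}{4} - \frac{2 x}{3} + \frac{3}{2} \right)} - 8 e^{\frac{3 x}{2}} \cos{\left(\frac{5 x^{3}}{4} - \frac{2 x}{3} + \frac{3}{2} \right)} - 18\right) e^{- \frac{3 x}{2}}}{18} = f(x).

An antiderivative is F(x) = \frac{2 \left(e^{\frac{3 x}{2}} \sin{\left(\frac{5 x^{3}}{4} - \frac{2 x}{3} + \frac{3}{2} \right)} + 1\right) e^{- \frac{3 x}{2}}}{3}.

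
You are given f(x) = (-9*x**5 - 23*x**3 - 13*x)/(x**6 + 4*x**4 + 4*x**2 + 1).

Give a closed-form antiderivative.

A first test for any F(x): its x-derivative must equal f(x) identically.
Check: d/dx[-log(x**2 + 1)/2 - 2*log(x**4/3 + x**2 + 1/3)] = (-9*x**5 - 23*x**3 - 13*x)/(x**6 + 4*x**4 + 4*x**2 + 1) = f(x).

An antiderivative is F(x) = -log(x**2 + 1)/2 - 2*log(x**4/3 + x**2 + 1/3).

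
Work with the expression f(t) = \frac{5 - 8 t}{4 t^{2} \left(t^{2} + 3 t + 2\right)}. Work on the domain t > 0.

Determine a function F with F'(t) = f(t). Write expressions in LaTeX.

An antiderivative is F(t) = - \frac{31 \log{\left(t \right)}}{16} + \frac{13 \log{\left(t + 1 \right)}}{4} - \frac{21 \log{\left(t + 2 \right)}}{16} - \frac{5}{8 t}.

Factor the denominator (4 t^{2} \left(t + 1\right) \left(t + 2\right)) and decompose: f = - \frac{21}{16 \left(t + 2\right)} + \frac{13}{4 \left(t + 1\right)} - \frac{31}{16 t} + \frac{5}{8 t^{2}}; each piece integrates to a log, atan, or power term.
Check: d/dt[- \frac{31 \log{\left(t \right)}}{16} + \frac{13 \log{\left(t + 1 \right)}}{4} - \frac{21 \log{\left(t + 2 \right)}}{16} - \frac{5}{8 t}] = \frac{5 - 8 t}{4 t^{4} + 12 t^{3} + 8 t^{2}}, which equals f(t).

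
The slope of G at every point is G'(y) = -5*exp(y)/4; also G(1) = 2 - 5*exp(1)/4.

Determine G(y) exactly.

G(y) = 2 - 5*exp(y)/4

Check a candidate G(y) by differentiating: d/dy[G] must match the given G'(y).
A general antiderivative is -5*exp(y)/4 + C.
The condition gives C = 2 - 5*exp(1)/4 - (-5*exp(1)/4) = 2.
So G(y) = 2 - 5*exp(y)/4.
Check: d/dy[2 - 5*exp(y)/4] = -5*exp(y)/4 = G'(y).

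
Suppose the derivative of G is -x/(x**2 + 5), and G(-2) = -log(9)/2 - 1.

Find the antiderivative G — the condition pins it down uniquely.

G(x) = -log(x**2 + 5)/2 - 1

The substitution u = x**2 + 5 works: G'(x) is exactly (dG/du)*(du/dx) for that inner function.
A general antiderivative is -log(x**2 + 5)/2 + C.
The condition gives C = -log(9)/2 - 1 - (-log(9)/2) = -1.
So G(x) = -log(x**2 + 5)/2 - 1.
Check: d/dx[-log(x**2 + 5)/2 - 1] = -x/(x**2 + 5) = G'(x).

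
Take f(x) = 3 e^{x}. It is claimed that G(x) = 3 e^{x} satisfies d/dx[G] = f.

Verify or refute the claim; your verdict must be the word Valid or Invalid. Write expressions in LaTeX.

Valid. The derivative of G reproduces f.

d/dx[G] = 3 e^{x}
This equals f(x) exactly, so the claim holds.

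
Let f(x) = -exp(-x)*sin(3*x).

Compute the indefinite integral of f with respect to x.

F(x) = (sin(3*x) + 3*cos(3*x))*exp(-x)/10 + C

A first test for any F(x): its x-derivative must equal f(x) identically.
Check: d/dx[(sin(3*x) + 3*cos(3*x))*exp(-x)/10] = -exp(-x)*sin(3*x) = f(x).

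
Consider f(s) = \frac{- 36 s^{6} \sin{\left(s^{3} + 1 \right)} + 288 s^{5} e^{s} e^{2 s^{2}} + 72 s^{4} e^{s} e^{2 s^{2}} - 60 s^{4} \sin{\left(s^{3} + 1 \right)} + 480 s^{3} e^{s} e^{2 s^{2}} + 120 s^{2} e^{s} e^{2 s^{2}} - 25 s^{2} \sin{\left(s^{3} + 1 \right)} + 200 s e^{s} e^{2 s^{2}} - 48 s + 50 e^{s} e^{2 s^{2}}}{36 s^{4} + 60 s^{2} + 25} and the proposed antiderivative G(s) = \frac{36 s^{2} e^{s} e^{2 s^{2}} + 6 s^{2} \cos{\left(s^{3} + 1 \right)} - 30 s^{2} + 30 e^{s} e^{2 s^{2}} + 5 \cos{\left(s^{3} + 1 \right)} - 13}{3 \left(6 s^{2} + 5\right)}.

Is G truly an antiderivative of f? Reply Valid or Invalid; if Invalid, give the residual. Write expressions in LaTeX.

d/ds[G] = \frac{- 36 s^{6} \sin{\left(s^{3} + 1 \right)} + 288 s^{5} e^{s} e^{2 s^{2}} + 72 s^{4} e^{s} e^{2 s^{2}} - 60 s^{4} \sin{\left(s^{3} + 1 \right)} + 480 s^{3} e^{s} e^{2 s^{2}} + 120 s^{2} e^{s} e^{2 s^{2}} - 25 s^{2} \sin{\left(s^{3} + 1 \right)} + 200 s e^{s} e^{2 s^{2}} - 48 s + 50 e^{s} e^{2 s^{2}}}{36 s^{4} + 60 s^{2} + 25}
This equals f(s) exactly, so the claim holds.

Valid - the claim checks out under differentiation.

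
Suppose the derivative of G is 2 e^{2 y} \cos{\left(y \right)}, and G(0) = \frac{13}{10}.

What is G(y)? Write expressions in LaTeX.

Differentiate the proposed G(y) back; it has to land on the given G'(y).
A general antiderivative is \frac{2 e^{2 y} \sin{\left(y \right)}}{5} + \frac{4 e^{2 y} \cos{\left(y \right)}}{5} + C.
The condition gives C = \frac{13}{10} - (\frac{4}{5}) = \frac{1}{2}.
So G(y) = \frac{2 e^{2 y} \sin{\left(y \right)}}{5} + \frac{4 e^{2 y} \cos{\left(y \right)}}{5} + \frac{1}{2}.
Check: d/dy[\frac{2 e^{2 y} \sin{\left(y \right)}}{5} + \frac{4 e^{2 y} \cos{\left(y \right)}}{5} + \frac{1}{2}] = 2 e^{2 y} \cos{\left(y \right)} = G'(y).

G(y) = \frac{2 e^{2 y} \sin{\left(y \right)}}{5} + \frac{4 e^{2 y} \cos{\left(y \right)}}{5} + \frac{1}{2}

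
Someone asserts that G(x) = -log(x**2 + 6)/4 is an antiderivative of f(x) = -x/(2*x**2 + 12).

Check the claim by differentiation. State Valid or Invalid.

d/dx[G] = -x/(2*x**2 + 12)
This equals f(x) exactly, so the claim holds.

Valid - differentiating G returns exactly f.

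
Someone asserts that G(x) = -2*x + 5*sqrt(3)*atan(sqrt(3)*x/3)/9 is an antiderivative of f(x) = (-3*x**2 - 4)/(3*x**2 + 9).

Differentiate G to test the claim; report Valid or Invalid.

d/dx[G] = (-6*x**2 - 13)/(3*x**2 + 9)
d/dx[G] - f(x) = -1 != 0.

Invalid: d/dx[G] - f = -1, which is not 0.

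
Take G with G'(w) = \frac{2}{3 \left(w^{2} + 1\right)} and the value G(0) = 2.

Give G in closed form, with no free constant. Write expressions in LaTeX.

Any candidate G(w) must reproduce the stated G'(w) exactly.
A general antiderivative is \frac{2 \operatorname{atan}{\left(w \right)}}{3} + C.
The condition gives C = 2 - (0) = 2.
So G(w) = \frac{2 \left(\operatorname{atan}{\left(w \right)} + 3\right)}{3}.
Check: d/dw[\frac{2 \left(\operatorname{atan}{\left(w \right)} + 3\right)}{3}] = \frac{2}{3 w^{2} + 3}, which equals G'(w).

G(w) = \frac{2 \left(\operatorname{atan}{\left(w \right)} + 3\right)}{3}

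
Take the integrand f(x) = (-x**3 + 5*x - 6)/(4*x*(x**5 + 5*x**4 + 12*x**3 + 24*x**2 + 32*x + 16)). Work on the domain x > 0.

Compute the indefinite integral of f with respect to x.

The denominator factors as 4*x*(x + 1)*(x + 2)**2*(x**2 + 4); partial fractions split f into directly integrable pieces: -3*(x + 2)/(64*(x**2 + 4)) - 23/(64*(x + 2)) - 1/(8*(x + 2)**2) + 1/(2*(x + 1)) - 3/(32*x).
Check: d/dx[-(12*x*log(x) - 64*x*log(x + 1) + 46*x*log(x + 2) + 3*x*log(x**2 + 4) + 6*x*atan(x/2) + 24*log(x) - 128*log(x + 1) + 92*log(x + 2) + 6*log(x**2 + 4) + 12*atan(x/2) - 16)/(128*(x + 2))] = (-x**3 + 5*x - 6)/(4*x**6 + 20*x**5 + 48*x**4 + 96*x**3 + 128*x**2 + 64*x), which equals f(x).

F(x) = -(12*x*log(x) - 64*x*log(x + 1) + 46*x*log(x + 2) + 3*x*log(x**2 + 4) + 6*x*atan(x/2) + 24*log(x) - 128*log(x + 1) + 92*log(x + 2) + 6*log(x**2 + 4) + 12*atan(x/2) - 16)/(128*(x + 2)) + C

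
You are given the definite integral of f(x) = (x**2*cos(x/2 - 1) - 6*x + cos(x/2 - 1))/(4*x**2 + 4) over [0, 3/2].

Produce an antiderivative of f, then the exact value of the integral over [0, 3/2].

Since d/dx undoes antidifferentiation here, F'(x) = f(x) is required of F(x).
F(x) = (-3*log(x**2 + 1) + 2*sin(x/2 - 1))/4 is an antiderivative of f.
Check: d/dx[(-3*log(x**2 + 1) + 2*sin(x/2 - 1))/4] = (x**2*cos(x/2 - 1) - 6*x + cos(x/2 - 1))/(4*x**2 + 4) = f(x).
F(3/2) = -3*log(13/4)/4 - sin(1/4)/2; F(0) = -sin(1)/2.
Integral = F(3/2) - F(0) = -3*log(13/4)/4 - sin(1/4)/2 + sin(1)/2.

Antiderivative: F(x) = (-3*log(x**2 + 1) + 2*sin(x/2 - 1))/4; value = -3*log(13/4)/4 - sin(1/4)/2 + sin(1)/2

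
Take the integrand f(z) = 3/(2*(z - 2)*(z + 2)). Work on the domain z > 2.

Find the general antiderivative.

The denominator factors as 2*(z - 2)*(z + 2); partial fractions split f into directly integrable pieces: -3/(8*(z + 2)) + 3/(8*(z - 2)).
Check: d/dz[3*(log(z - 2) - log(z + 2))/8] = 3/(2*z**2 - 8), which equals f(z).

F(z) = 3*(log(z - 2) - log(z + 2))/8 + C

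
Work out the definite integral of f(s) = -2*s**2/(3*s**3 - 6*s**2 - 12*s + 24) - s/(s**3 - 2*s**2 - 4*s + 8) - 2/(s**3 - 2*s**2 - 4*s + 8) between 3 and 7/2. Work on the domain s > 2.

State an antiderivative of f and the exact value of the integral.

Antiderivative: F(s) = -log(s - 2)/2 - log(s + 2)/6 + 5/(3*s - 6); value = -5/9 - log(11/2)/6 - log(3/2)/2 + log(5)/6

Factor the denominator (3*(s - 2)**2*(s + 2)) and decompose: f = -1/(6*(s + 2)) - 1/(2*(s - 2)) - 5/(3*(s - 2)**2); each piece integrates to a log, atan, or power term.
F(s) = -log(s - 2)/2 - log(s + 2)/6 + 5/(3*s - 6) is an antiderivative of f.
Check: d/ds[-log(s - 2)/2 - log(s + 2)/6 + 5/(3*s - 6)] = (-2*s**2 - 3*s - 6)/(3*s**3 - 6*s**2 - 12*s + 24), which equals f(s).
F(7/2) = -log(11/2)/6 - log(3/2)/2 + 10/9; F(3) = 5/3 - log(5)/6.
Integral = F(7/2) - F(3) = -5/9 - log(11/2)/6 - log(3/2)/2 + log(5)/6.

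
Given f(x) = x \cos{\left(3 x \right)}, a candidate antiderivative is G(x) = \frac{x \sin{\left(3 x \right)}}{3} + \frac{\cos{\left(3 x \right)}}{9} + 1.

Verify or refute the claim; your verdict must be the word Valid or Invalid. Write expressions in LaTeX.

Valid. The derivative of G reproduces f.

d/dx[G] = x \cos{\left(3 x \right)}
This equals f(x) exactly, so the claim holds.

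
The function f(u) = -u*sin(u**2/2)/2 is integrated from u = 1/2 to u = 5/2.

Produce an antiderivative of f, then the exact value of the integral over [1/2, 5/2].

f matches the chain-rule pattern g'(h)*h' with inner function h(u) = u**2/2; substituting w = h(u) collapses the integral.
F(u) = cos(u**2/2)/2 is an antiderivative of f.
Check: d/du[cos(u**2/2)/2] = -u*sin(u**2/2)/2 = f(u).
F(5/2) = cos(25/8)/2; F(1/2) = cos(1/8)/2.
Integral = F(5/2) - F(1/2) = cos(25/8)/2 - cos(1/8)/2.

Antiderivative: F(u) = cos(u**2/2)/2; value = cos(25/8)/2 - cos(1/8)/2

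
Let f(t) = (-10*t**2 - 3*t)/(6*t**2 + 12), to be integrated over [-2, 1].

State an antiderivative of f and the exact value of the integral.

Antiderivative: F(t) = -5*t/3 - log(t**2 + 2)/4 + 5*sqrt(2)*atan(sqrt(2)*t/2)/3; value = -5 - log(3)/4 + log(6)/4 + 5*sqrt(2)*atan(sqrt(2)/2)/3 + 5*sqrt(2)*atan(sqrt(2))/3

Recover f(t) by differentiating a candidate F(t); any mismatch rules it out.
F(t) = -5*t/3 - log(t**2 + 2)/4 + 5*sqrt(2)*atan(sqrt(2)*t/2)/3 is an antiderivative of f.
Check: d/dt[-5*t/3 - log(t**2 + 2)/4 + 5*sqrt(2)*atan(sqrt(2)*t/2)/3] = (-10*t**2 - 3*t)/(6*t**2 + 12) = f(t).
F(1) = -5/3 - log(3)/4 + 5*sqrt(2)*atan(sqrt(2)/2)/3; F(-2) = -5*sqrt(2)*atan(sqrt(2))/3 - log(6)/4 + 10/3.
Integral = F(1) - F(-2) = -5 - log(3)/4 + log(6)/4 + 5*sqrt(2)*atan(sqrt(2)/2)/3 + 5*sqrt(2)*atan(sqrt(2))/3.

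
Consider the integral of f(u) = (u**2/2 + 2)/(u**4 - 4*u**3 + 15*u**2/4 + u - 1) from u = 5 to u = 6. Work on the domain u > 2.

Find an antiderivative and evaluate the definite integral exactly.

Factor the denominator ((u - 2)**2*(2*u - 1)*(2*u + 1)) and decompose: f = -17/(25*(2*u + 1)) + 17/(9*(2*u - 1)) - 136/(225*(u - 2)) + 16/(15*(u - 2)**2); each piece integrates to a log, atan, or power term.
F(u) = -(272*u*log(u - 2) - 425*u*log(u - 1/2) + 153*u*log(u + 1/2) - 544*log(u - 2) + 850*log(u - 1/2) - 306*log(u + 1/2) + 480)/(450*(u - 2)) is an antiderivative of f.
Check: d/du[-(272*u*log(u - 2) - 425*u*log(u - 1/2) + 153*u*log(u + 1/2) - 544*log(u - 2) + 850*log(u - 1/2) - 306*log(u + 1/2) + 480)/(450*(u - 2))] = (2*u**2 + 8)/(4*u**4 - 16*u**3 + 15*u**2 + 4*u - 4), which equals f(u).
F(6) = -136*log(4)/225 - 17*log(13/2)/50 - 4/15 + 17*log(11/2)/18; F(5) = -136*log(3)/225 - 17*log(11/2)/50 - 16/45 + 17*log(9/2)/18.
Integral = F(6) - F(5) = -17*log(9/2)/18 - 136*log(4)/225 - 17*log(13/2)/50 + 4/45 + 136*log(3)/225 + 289*log(11/2)/225.

Antiderivative: F(u) = -(272*u*log(u - 2) - 425*u*log(u - 1/2) + 153*u*log(u + 1/2) - 544*log(u - 2) + 850*log(u - 1/2) - 306*log(u + 1/2) + 480)/(450*(u - 2)); value = -17*log(9/2)/18 - 136*log(4)/225 - 17*log(13/2)/50 + 4/45 + 136*log(3)/225 + 289*log(11/2)/225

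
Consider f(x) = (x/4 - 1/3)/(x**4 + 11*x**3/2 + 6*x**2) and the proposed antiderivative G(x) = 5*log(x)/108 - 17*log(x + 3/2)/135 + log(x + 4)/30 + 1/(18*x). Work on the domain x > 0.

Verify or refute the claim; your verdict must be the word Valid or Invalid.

Invalid: d/dx[G] - f = -5/(108*x), which is not 0.

d/dx[G] = (-10*x**3 - 55*x**2 - 6*x - 72)/(216*x**4 + 1188*x**3 + 1296*x**2)
d/dx[G] - f(x) = -5/(108*x) != 0.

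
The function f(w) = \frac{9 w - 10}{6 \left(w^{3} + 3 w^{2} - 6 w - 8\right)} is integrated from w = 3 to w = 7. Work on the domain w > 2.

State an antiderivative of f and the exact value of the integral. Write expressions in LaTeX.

The denominator factors as 6 \left(w - 2\right) \left(w + 1\right) \left(w + 4\right); partial fractions split f into directly integrable pieces: - \frac{23}{54 \left(w + 4\right)} + \frac{19}{54 \left(w + 1\right)} + \frac{2}{27 \left(w - 2\right)}.
F(w) = \frac{4 \log{\left(w - 2 \right)} + 19 \log{\left(w + 1 \right)} - 23 \log{\left(w + 4 \right)}}{54} is an antiderivative of f.
Check: d/dw[\frac{4 \log{\left(w - 2 \right)} + 19 \log{\left(w + 1 \right)} - 23 \log{\left(w + 4 \right)}}{54}] = \frac{9 w - 10}{6 w^{3} + 18 w^{2} - 36 w - 48}, which equals f(w).
F(7) = - \frac{23 \log{\left(11 \right)}}{54} + \frac{2 \log{\left(5 \right)}}{27} + \frac{19 \log{\left(8 \right)}}{54}; F(3) = - \frac{23 \log{\left(7 \right)}}{54} + \frac{19 \log{\left(4 \right)}}{54}.
Integral = F(7) - F(3) = - \frac{23 \log{\left(11 \right)}}{54} - \frac{19 \log{\left(4 \right)}}{54} + \frac{2 \log{\left(5 \right)}}{27} + \frac{19 \log{\left(8 \right)}}{54} + \frac{23 \log{\left(7 \right)}}{54}.

Antiderivative: F(w) = \frac{4 \log{\left(w - 2 \right)} + 19 \log{\left(w + 1 \right)} - 23 \log{\left(w + 4 \right)}}{54}; value = - \frac{23 \log{\left(11 \right)}}{54} - \frac{19 \log{\left(4 \right)}}{54} + \frac{2 \log{\left(5 \right)}}{27} + \frac{19 \log{\left(8 \right)}}{54} + \frac{23 \log{\left(7 \right)}}{54}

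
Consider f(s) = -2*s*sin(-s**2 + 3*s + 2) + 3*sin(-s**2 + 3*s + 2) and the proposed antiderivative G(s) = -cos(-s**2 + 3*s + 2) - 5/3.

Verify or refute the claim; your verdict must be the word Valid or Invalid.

d/ds[G] = -2*s*sin(-s**2 + 3*s + 2) + 3*sin(-s**2 + 3*s + 2)
This equals f(s) exactly, so the claim holds.

Valid. The derivative of G reproduces f.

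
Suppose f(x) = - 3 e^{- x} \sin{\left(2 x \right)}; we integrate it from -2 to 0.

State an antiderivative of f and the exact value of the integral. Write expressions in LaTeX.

A candidate is checked by its d/dx: the result must match f(x).
F(x) = \frac{3 \left(\sin{\left(2 x \right)} + 2 \cos{\left(2 x \right)}\right) e^{- x}}{5} is an antiderivative of f.
Check: d/dx[\frac{3 \left(\sin{\left(2 x \right)} + 2 \cos{\left(2 x \right)}\right) e^{- x}}{5}] = - 3 e^{- x} \sin{\left(2 x \right)} = f(x).
F(0) = \frac{6}{5}; F(-2) = \frac{6 e^{2} \cos{\left(4 \right)}}{5} - \frac{3 e^{2} \sin{\left(4 \right)}}{5}.
Integral = F(0) - F(-2) = \frac{3 e^{2} \sin{\left(4 \right)}}{5} + \frac{6}{5} - \frac{6 e^{2} \cos{\left(4 \right)}}{5}.

Antiderivative: F(x) = \frac{3 \left(\sin{\left(2 x \right)} + 2 \cos{\left(2 x \right)}\right) e^{- x}}{5}; value = \frac{3 e^{2} \sin{\left(4 \right)}}{5} + \frac{6}{5} - \frac{6 e^{2} \cos{\left(4 \right)}}{5}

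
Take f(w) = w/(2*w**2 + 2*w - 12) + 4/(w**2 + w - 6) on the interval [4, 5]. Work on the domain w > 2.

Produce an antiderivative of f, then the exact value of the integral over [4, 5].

The denominator factors as 2*(w - 2)*(w + 3); partial fractions split f into directly integrable pieces: -1/(2*(w + 3)) + 1/(w - 2).
F(w) = (2*log(w - 2) - log(w + 3))/2 is an antiderivative of f.
Check: d/dw[(2*log(w - 2) - log(w + 3))/2] = (w + 8)/(2*w**2 + 2*w - 12), which equals f(w).
F(5) = -log(8)/2 + log(3); F(4) = -log(7)/2 + log(2).
Integral = F(5) - F(4) = -log(8)/2 - log(2) + log(7)/2 + log(3).

Antiderivative: F(w) = (2*log(w - 2) - log(w + 3))/2; value = -log(8)/2 - log(2) + log(7)/2 + log(3)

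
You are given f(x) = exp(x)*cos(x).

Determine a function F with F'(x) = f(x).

An antiderivative is F(x) = exp(x)*sin(x)/2 + exp(x)*cos(x)/2.

A candidate is checked by its d/dx: the result must match f(x).
Check: d/dx[exp(x)*sin(x)/2 + exp(x)*cos(x)/2] = exp(x)*cos(x) = f(x).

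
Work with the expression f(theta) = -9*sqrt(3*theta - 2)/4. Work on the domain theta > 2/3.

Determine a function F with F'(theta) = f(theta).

An antiderivative is F(theta) = -(3*theta - 2)**(3/2)/2.

Recover f(theta) by differentiating a candidate F(theta); any mismatch rules it out.
Check: d/dtheta[-(3*theta - 2)**(3/2)/2] = -9*sqrt(3*theta - 2)/4 = f(theta).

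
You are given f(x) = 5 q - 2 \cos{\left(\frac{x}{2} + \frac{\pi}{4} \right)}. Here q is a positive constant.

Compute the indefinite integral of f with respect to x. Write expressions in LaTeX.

A first test for any F(x): its x-derivative must equal f(x) identically.
Check: d/dx[5 q x - 4 \sin{\left(\frac{x}{2} + \frac{\pi}{4} \right)}] = 5 q - 2 \cos{\left(\frac{x}{2} + \frac{\pi}{4} \right)} = f(x).

F(x) = 5 q x - 4 \sin{\left(\frac{x}{2} + \frac{\pi}{4} \right)} + C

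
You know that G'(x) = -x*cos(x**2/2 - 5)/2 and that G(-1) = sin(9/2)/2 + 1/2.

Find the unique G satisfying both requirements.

The substitution u = x**2/2 - 5 works: G'(x) is exactly (dG/du)*(du/dx) for that inner function.
A general antiderivative is -sin(x**2/2 - 5)/2 + C.
The condition gives C = sin(9/2)/2 + 1/2 - (sin(9/2)/2) = 1/2.
So G(x) = -(sin(x**2/2 - 5) - 1)/2.
Check: d/dx[-(sin(x**2/2 - 5) - 1)/2] = -x*cos(x**2/2 - 5)/2 = G'(x).

G(x) = -(sin(x**2/2 - 5) - 1)/2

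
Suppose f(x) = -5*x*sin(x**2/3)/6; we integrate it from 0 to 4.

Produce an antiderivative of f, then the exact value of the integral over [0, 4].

The substitution u = x**2/3 works: f is exactly (dF/du)*(du/dx) for that inner function.
F(x) = 5*cos(x**2/3)/4 is an antiderivative of f.
Check: d/dx[5*cos(x**2/3)/4] = -5*x*sin(x**2/3)/6 = f(x).
F(4) = 5*cos(16/3)/4; F(0) = 5/4.
Integral = F(4) - F(0) = -5/4 + 5*cos(16/3)/4.

Antiderivative: F(x) = 5*cos(x**2/3)/4; value = -5/4 + 5*cos(16/3)/4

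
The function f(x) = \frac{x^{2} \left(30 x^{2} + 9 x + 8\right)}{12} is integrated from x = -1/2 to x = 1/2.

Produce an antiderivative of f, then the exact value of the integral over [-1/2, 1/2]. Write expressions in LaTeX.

Whatever form F(x) takes, F'(x) = f(x) is non-negotiable.
F(x) = \frac{x^{3} \left(72 x^{2} + 27 x + 32\right)}{144} is an antiderivative of f.
Check: d/dx[\frac{x^{3} \left(72 x^{2} + 27 x + 32\right)}{144}] = \frac{5 x^{4}}{2} + \frac{3 x^{3}}{4} + \frac{2 x^{2}}{3}, which equals f(x).
F(1/2) = \frac{127}{2304}; F(-1/2) = - \frac{73}{2304}.
Integral = F(1/2) - F(-1/2) = \frac{25}{288}.

Antiderivative: F(x) = \frac{x^{3} \left(72 x^{2} + 27 x + 32\right)}{144}; value = \frac{25}{288}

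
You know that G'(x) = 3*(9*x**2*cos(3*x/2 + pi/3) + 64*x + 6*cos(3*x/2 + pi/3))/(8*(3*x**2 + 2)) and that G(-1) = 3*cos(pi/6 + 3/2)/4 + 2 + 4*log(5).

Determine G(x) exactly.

For G(x) to be correct, d/dx[G] must agree with the stated G'(x) identically.
A general antiderivative is 4*log(3*x**2 + 2) + 3*sin(3*x/2 + pi/3)/4 + C.
The condition gives C = 3*cos(pi/6 + 3/2)/4 + 2 + 4*log(5) - (3*cos(pi/6 + 3/2)/4 + 4*log(5)) = 2.
So G(x) = (16*log(3*x**2 + 2) + 3*sin(3*x/2 + pi/3) + 8)/4.
Check: d/dx[(16*log(3*x**2 + 2) + 3*sin(3*x/2 + pi/3) + 8)/4] = (27*x**2*cos(3*x/2 + pi/3) + 192*x + 18*cos(3*x/2 + pi/3))/(24*x**2 + 16), which equals G'(x).

G(x) = (16*log(3*x**2 + 2) + 3*sin(3*x/2 + pi/3) + 8)/4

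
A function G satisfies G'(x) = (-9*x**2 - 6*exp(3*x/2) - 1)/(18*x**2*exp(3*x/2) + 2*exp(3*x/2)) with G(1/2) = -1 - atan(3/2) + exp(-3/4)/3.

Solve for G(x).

Recover the given G'(x) by differentiating a candidate G(x); any mismatch rules it out.
A general antiderivative is -atan(3*x) + exp(-3*x/2)/3 + C.
The condition gives C = -1 - atan(3/2) + exp(-3/4)/3 - (-atan(3/2) + exp(-3/4)/3) = -1.
So G(x) = -atan(3*x) - 1 + exp(-3*x/2)/3.
Check: d/dx[-atan(3*x) - 1 + exp(-3*x/2)/3] = (-9*x**2 - 6*exp(3*x/2) - 1)/(18*x**2*exp(3*x/2) + 2*exp(3*x/2)) = G'(x).

G(x) = -atan(3*x) - 1 + exp(-3*x/2)/3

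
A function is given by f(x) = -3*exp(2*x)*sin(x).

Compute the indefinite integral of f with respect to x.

F(x) = -6*exp(2*x)*sin(x)/5 + 3*exp(2*x)*cos(x)/5 + C

Recover f(x) by differentiating a candidate F(x); any mismatch rules it out.
Check: d/dx[-6*exp(2*x)*sin(x)/5 + 3*exp(2*x)*cos(x)/5] = -3*exp(2*x)*sin(x) = f(x).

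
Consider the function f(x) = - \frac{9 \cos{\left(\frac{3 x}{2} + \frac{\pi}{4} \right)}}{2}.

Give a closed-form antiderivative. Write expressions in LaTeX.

An antiderivative is F(x) = - 3 \sin{\left(\frac{3 x}{2} + \frac{\pi}{4} \right)}.

For F(x) to be correct the identity F'(x) - f(x) = 0 must hold.
Check: d/dx[- 3 \sin{\left(\frac{3 x}{2} + \frac{\pi}{4} \right)}] = - \frac{9 \cos{\left(\frac{3 x}{2} + \frac{\pi}{4} \right)}}{2} = f(x).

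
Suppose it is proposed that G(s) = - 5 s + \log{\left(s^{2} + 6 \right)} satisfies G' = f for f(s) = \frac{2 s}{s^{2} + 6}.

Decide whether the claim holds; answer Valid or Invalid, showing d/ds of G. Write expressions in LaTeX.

d/ds[G] = \frac{- 5 s^{2} + 2 s - 30}{s^{2} + 6}
d/ds[G] - f(s) = -5 != 0.

Invalid: d/ds[G] - f = -5, which is not 0.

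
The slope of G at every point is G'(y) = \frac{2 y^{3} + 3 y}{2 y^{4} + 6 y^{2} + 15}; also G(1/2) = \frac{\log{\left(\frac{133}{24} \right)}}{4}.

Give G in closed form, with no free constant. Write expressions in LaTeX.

G'(y) matches the chain-rule pattern g'(h)*h' with inner function h(y) = \frac{2 y^{4}}{3} + 2 y^{2} + 5; substituting u = h(y) collapses the integral.
A general antiderivative is \frac{\log{\left(\frac{2 y^{4}}{3} + 2 y^{2} + 5 \right)}}{4} + C.
The condition gives C = \frac{\log{\left(\frac{133}{24} \right)}}{4} - (\frac{\log{\left(\frac{133}{24} \right)}}{4}) = 0.
So G(y) = \frac{\log{\left(\frac{2 y^{4}}{3} + 2 y^{2} + 5 \right)}}{4}.
Check: d/dy[\frac{\log{\left(\frac{2 y^{4}}{3} + 2 y^{2} + 5 \right)}}{4}] = \frac{2 y^{3} + 3 y}{2 y^{4} + 6 y^{2} + 15} = G'(y).

G(y) = \frac{\log{\left(\frac{2 y^{4}}{3} + 2 y^{2} + 5 \right)}}{4}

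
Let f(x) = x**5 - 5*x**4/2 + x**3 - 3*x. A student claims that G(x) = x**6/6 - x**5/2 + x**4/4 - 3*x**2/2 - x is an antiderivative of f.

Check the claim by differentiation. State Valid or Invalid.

Invalid: d/dx[G] - f = -1, which is not 0.

d/dx[G] = x**5 - 5*x**4/2 + x**3 - 3*x - 1
d/dx[G] - f(x) = -1 != 0.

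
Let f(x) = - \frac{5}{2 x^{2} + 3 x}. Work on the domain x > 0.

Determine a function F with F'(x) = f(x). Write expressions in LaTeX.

An antiderivative is F(x) = - \frac{5 \log{\left(x \right)}}{3} + \frac{5 \log{\left(x + \frac{3}{2} \right)}}{3}.

The denominator factors as x \left(2 x + 3\right); partial fractions split f into directly integrable pieces: \frac{10}{3 \left(2 x + 3\right)} - \frac{5}{3 x}.
Check: d/dx[- \frac{5 \log{\left(x \right)}}{3} + \frac{5 \log{\left(x + \frac{3}{2} \right)}}{3}] = - \frac{5}{2 x^{2} + 3 x} = f(x).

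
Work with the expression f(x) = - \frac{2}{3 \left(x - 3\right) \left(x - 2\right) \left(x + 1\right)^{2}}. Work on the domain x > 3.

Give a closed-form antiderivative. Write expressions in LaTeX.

The denominator factors as 3 \left(x - 3\right) \left(x - 2\right) \left(x + 1\right)^{2}; partial fractions split f into directly integrable pieces: - \frac{7}{216 \left(x + 1\right)} - \frac{1}{18 \left(x + 1\right)^{2}} + \frac{2}{27 \left(x - 2\right)} - \frac{1}{24 \left(x - 3\right)}.
Check: d/dx[\frac{- 9 x \log{\left(x - 3 \right)} + 16 x \log{\left(x - 2 \right)} - 7 x \log{\left(x + 1 \right)} - 9 \log{\left(x - 3 \right)} + 16 \log{\left(x - 2 \right)} - 7 \log{\left(x + 1 \right)} + 12}{216 x + 216}] = - \frac{2}{3 x^{4} - 9 x^{3} - 9 x^{2} + 21 x + 18}, which equals f(x).

An antiderivative is F(x) = \frac{- 9 x \log{\left(x - 3 \right)} + 16 x \log{\left(x - 2 \right)} - 7 x \log{\left(x + 1 \right)} - 9 \log{\left(x - 3 \right)} + 16 \log{\left(x - 2 \right)} - 7 \log{\left(x + 1 \right)} + 12}{216 x + 216}.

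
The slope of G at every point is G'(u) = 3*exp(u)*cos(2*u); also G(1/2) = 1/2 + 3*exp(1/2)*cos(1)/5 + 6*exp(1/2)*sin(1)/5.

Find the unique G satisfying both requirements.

G(u) = 6*exp(u)*sin(2*u)/5 + 3*exp(u)*cos(2*u)/5 + 1/2

Differentiate the proposed G(u) back; it has to land on the given G'(u).
A general antiderivative is 6*exp(u)*sin(2*u)/5 + 3*exp(u)*cos(2*u)/5 + C.
The condition gives C = 1/2 + 3*exp(1/2)*cos(1)/5 + 6*exp(1/2)*sin(1)/5 - (3*exp(1/2)*cos(1)/5 + 6*exp(1/2)*sin(1)/5) = 1/2.
So G(u) = 6*exp(u)*sin(2*u)/5 + 3*exp(u)*cos(2*u)/5 + 1/2.
Check: d/du[6*exp(u)*sin(2*u)/5 + 3*exp(u)*cos(2*u)/5 + 1/2] = 3*exp(u)*cos(2*u) = G'(u).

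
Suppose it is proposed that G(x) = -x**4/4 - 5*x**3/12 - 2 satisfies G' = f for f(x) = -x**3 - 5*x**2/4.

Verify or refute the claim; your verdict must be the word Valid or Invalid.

d/dx[G] = -x**3 - 5*x**2/4
This equals f(x) exactly, so the claim holds.

Valid. The derivative of G reproduces f.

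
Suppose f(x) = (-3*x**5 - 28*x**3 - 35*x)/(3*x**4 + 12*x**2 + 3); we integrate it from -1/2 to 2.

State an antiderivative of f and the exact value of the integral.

Antiderivative: F(x) = -x**2/2 - 4*log(x**4 + 4*x**2 + 1)/3; value = -4*log(33)/3 - 15/8 + 4*log(33/16)/3

An antiderivative F(x) passes only if d/dx[F] lands on f(x) exactly.
F(x) = -x**2/2 - 4*log(x**4 + 4*x**2 + 1)/3 is an antiderivative of f.
Check: d/dx[-x**2/2 - 4*log(x**4 + 4*x**2 + 1)/3] = (-3*x**5 - 28*x**3 - 35*x)/(3*x**4 + 12*x**2 + 3) = f(x).
F(2) = -4*log(33)/3 - 2; F(-1/2) = -4*log(33/16)/3 - 1/8.
Integral = F(2) - F(-1/2) = -4*log(33)/3 - 15/8 + 4*log(33/16)/3.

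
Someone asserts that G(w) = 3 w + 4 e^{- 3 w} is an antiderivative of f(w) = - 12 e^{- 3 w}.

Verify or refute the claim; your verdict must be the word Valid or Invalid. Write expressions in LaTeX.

Invalid: d/dw[G] - f = 3, which is not 0.

d/dw[G] = \left(3 e^{3 w} - 12\right) e^{- 3 w}
d/dw[G] - f(w) = 3 != 0.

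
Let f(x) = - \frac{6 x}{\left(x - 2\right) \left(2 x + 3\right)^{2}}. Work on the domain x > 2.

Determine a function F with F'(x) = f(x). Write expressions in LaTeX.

Factor the denominator (\left(x - 2\right) \left(2 x + 3\right)^{2}) and decompose: f = \frac{24}{49 \left(2 x + 3\right)} - \frac{18}{7 \left(2 x + 3\right)^{2}} - \frac{12}{49 \left(x - 2\right)}; each piece integrates to a log, atan, or power term.
Check: d/dx[\frac{3 \left(- 8 x \log{\left(x - 2 \right)} + 8 x \log{\left(x + \frac{3}{2} \right)} - 12 \log{\left(x - 2 \right)} + 12 \log{\left(x + \frac{3}{2} \right)} + 21\right)}{49 \left(2 x + 3\right)}] = - \frac{6 x}{4 x^{3} + 4 x^{2} - 15 x - 18}, which equals f(x).

An antiderivative is F(x) = \frac{3 \left(- 8 x \log{\left(x - 2 \right)} + 8 x \log{\left(x + \frac{3}{2} \right)} - 12 \log{\left(x - 2 \right)} + 12 \log{\left(x + \frac{3}{2} \right)} + 21\right)}{49 \left(2 x + 3\right)}.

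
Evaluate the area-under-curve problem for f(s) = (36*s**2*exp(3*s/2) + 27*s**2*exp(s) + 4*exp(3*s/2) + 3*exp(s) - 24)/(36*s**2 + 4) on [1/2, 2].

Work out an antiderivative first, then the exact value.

Antiderivative: F(s) = -(-8*exp(3*s/2) - 9*exp(s) + 24*atan(3*s))/12; value = -2*atan(6) - 2*exp(3/4)/3 - 3*exp(1/2)/4 + 2*atan(3/2) + 3*exp(2)/4 + 2*exp(3)/3

Differentiate the proposed F(s) back; it has to land on f(s) exactly.
F(s) = -(-8*exp(3*s/2) - 9*exp(s) + 24*atan(3*s))/12 is an antiderivative of f.
Check: d/ds[-(-8*exp(3*s/2) - 9*exp(s) + 24*atan(3*s))/12] = (36*s**2*exp(3*s/2) + 27*s**2*exp(s) + 4*exp(3*s/2) + 3*exp(s) - 24)/(36*s**2 + 4) = f(s).
F(2) = -2*atan(6) + 3*exp(2)/4 + 2*exp(3)/3; F(1/2) = -2*atan(3/2) + 3*exp(1/2)/4 + 2*exp(3/4)/3.
Integral = F(2) - F(1/2) = -2*atan(6) - 2*exp(3/4)/3 - 3*exp(1/2)/4 + 2*atan(3/2) + 3*exp(2)/4 + 2*exp(3)/3.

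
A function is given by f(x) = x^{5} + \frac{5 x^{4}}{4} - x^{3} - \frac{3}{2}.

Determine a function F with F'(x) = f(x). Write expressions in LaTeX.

An antiderivative is F(x) = \frac{x^{6}}{6} + \frac{x^{5}}{4} - \frac{x^{4}}{4} - \frac{3 x}{2}.

Integrate term by term and add the pieces.
Check: d/dx[\frac{x^{6}}{6} + \frac{x^{5}}{4} - \frac{x^{4}}{4} - \frac{3 x}{2}] = x^{5} + \frac{5 x^{4}}{4} - x^{3} - \frac{3}{2} = f(x).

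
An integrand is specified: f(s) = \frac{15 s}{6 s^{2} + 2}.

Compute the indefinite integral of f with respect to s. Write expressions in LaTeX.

F(s) = \frac{5 \log{\left(s^{2} + \frac{1}{3} \right)}}{4} + C

The substitution u = s^{2} + \frac{1}{3} works: f is exactly (dF/du)*(du/ds) for that inner function.
Check: d/ds[\frac{5 \log{\left(s^{2} + \frac{1}{3} \right)}}{4}] = \frac{15 s}{6 s^{2} + 2} = f(s).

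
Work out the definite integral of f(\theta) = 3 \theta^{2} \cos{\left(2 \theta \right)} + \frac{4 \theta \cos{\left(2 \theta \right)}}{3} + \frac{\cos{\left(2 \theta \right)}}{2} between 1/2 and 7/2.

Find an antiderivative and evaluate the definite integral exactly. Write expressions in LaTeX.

Integrate term by term and add the pieces.
F(\theta) = \frac{9 \theta^{2} \sin{\left(2 \theta \right)} + 4 \theta \sin{\left(2 \theta \right)} + 9 \theta \cos{\left(2 \theta \right)} - 3 \sin{\left(2 \theta \right)} + 2 \cos{\left(2 \theta \right)}}{6} is an antiderivative of f.
Check: d/d\theta[\frac{9 \theta^{2} \sin{\left(2 \theta \right)} + 4 \theta \sin{\left(2 \theta \right)} + 9 \theta \cos{\left(2 \theta \right)} - 3 \sin{\left(2 \theta \right)} + 2 \cos{\left(2 \theta \right)}}{6}] = 3 \theta^{2} \cos{\left(2 \theta \right)} + \frac{4 \theta \cos{\left(2 \theta \right)}}{3} + \frac{\cos{\left(2 \theta \right)}}{2} = f(\theta).
F(7/2) = \frac{67 \cos{\left(7 \right)}}{12} + \frac{485 \sin{\left(7 \right)}}{24}; F(1/2) = \frac{5 \sin{\left(1 \right)}}{24} + \frac{13 \cos{\left(1 \right)}}{12}.
Integral = F(7/2) - F(1/2) = - \frac{13 \cos{\left(1 \right)}}{12} - \frac{5 \sin{\left(1 \right)}}{24} + \frac{67 \cos{\left(7 \right)}}{12} + \frac{485 \sin{\left(7 \right)}}{24}.

Antiderivative: F(\theta) = \frac{9 \theta^{2} \sin{\left(2 \theta \right)} + 4 \theta \sin{\left(2 \theta \right)} + 9 \theta \cos{\left(2 \theta \right)} - 3 \sin{\left(2 \theta \right)} + 2 \cos{\left(2 \theta \right)}}{6}; value = - \frac{13 \cos{\left(1 \right)}}{12} - \frac{5 \sin{\left(1 \right)}}{24} + \frac{67 \cos{\left(7 \right)}}{12} + \frac{485 \sin{\left(7 \right)}}{24}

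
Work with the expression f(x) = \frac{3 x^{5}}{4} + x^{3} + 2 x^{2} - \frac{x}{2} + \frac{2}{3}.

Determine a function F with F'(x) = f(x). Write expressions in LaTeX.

Integrate term by term and add the pieces.
Check: d/dx[\frac{x \left(3 x^{5} + 6 x^{3} + 16 x^{2} - 6 x + 16\right)}{24}] = \frac{3 x^{5}}{4} + x^{3} + 2 x^{2} - \frac{x}{2} + \frac{2}{3} = f(x).

An antiderivative is F(x) = \frac{x \left(3 x^{5} + 6 x^{3} + 16 x^{2} - 6 x + 16\right)}{24}.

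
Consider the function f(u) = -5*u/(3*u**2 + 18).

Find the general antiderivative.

f matches the chain-rule pattern g'(h)*h' with inner function h(u) = u**2 + 6; substituting w = h(u) collapses the integral.
Check: d/du[-5*log(u**2 + 6)/6] = -5*u/(3*u**2 + 18) = f(u).

F(u) = -5*log(u**2 + 6)/6 + C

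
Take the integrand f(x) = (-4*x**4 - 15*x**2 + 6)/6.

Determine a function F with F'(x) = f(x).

An antiderivative is F(x) = -2*x**5/15 - 5*x**3/6 + x.

Differentiate the proposed F(x) back; it has to land on f(x) exactly.
Check: d/dx[-2*x**5/15 - 5*x**3/6 + x] = -2*x**4/3 - 5*x**2/2 + 1, which equals f(x).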